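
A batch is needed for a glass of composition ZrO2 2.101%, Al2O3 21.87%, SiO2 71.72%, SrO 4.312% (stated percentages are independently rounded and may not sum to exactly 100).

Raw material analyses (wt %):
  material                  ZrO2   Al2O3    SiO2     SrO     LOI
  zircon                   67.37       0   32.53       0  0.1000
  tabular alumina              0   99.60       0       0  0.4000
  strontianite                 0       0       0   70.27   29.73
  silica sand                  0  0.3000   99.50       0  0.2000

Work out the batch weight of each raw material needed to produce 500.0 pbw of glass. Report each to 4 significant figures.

The intermediate values are displayed (rounded to four significant figures) between the steps. All arithmetic maintains full float precision all the way through — a single rounding finalizes every reported figure. The derived quantities, which include the yield, four oxide percentages, net glass mass, LOI, the totals, are carried in exact precision, as quoted within either problem or answer, starting from the weights for 500.0 pbw of glass.
Target masses of each oxide per 500.0 pbw glass:
  ZrO2: 2.101% × 500.0 = 10.50 pbw
  Al2O3: 21.87% × 500.0 = 109.4 pbw
  SiO2: 71.72% × 500.0 = 358.6 pbw
  SrO: 4.312% × 500.0 = 21.56 pbw
Verifying the oxide balance on the weights just shown, against the basis in use (oxide sums agree with the targets given rounding of the digits):
  ZrO2: 15.59·0.6737 = 10.50 pbw (target 10.50 pbw)
  Al2O3: 108.7·0.9960 + 355.3·0.003000 = 109.3 pbw (target 109.4 pbw)
  SiO2: 15.59·0.3253 + 355.3·0.9950 = 358.6 pbw (target 358.6 pbw)
  SrO: 30.68·0.7027 = 21.56 pbw (target 21.56 pbw)
Mass balance on the glass: batch Σ − ignition loss = 500.0 pbw (oxide target masses add up to 500.0 pbw; the stated basis being 500.0 pbw — rounding explains the deltas).
Summing the batch: Σ batch = 510.3 pbw; LOI removed, Σ of batch·LOI: 10.28 pbw; as yield: glass ÷ batch → 97.98%.

Batch per 500.0 pbw glass:
  zircon: 15.59 pbw
  tabular alumina: 108.7 pbw
  strontianite: 30.68 pbw
  silica sand: 355.3 pbw
Total batch = 510.3 pbw; LOI loss = 10.28 pbw; yield = 97.98%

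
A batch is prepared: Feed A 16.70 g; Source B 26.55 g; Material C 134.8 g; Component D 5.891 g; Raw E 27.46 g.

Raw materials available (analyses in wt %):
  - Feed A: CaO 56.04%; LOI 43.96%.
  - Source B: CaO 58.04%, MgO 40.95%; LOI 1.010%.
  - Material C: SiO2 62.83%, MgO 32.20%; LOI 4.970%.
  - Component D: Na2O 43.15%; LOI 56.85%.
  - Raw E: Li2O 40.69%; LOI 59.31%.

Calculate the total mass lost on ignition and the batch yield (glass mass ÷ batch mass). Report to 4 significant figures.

Every computation maintains full float precision in all steps — values along the way are displayed, rounded to 4 significant digits, when written out; every reported figure takes exactly one rounding; the derived quantities (glass mass, the five compositions, yield, totals, LOI) are recomputed at exact precision starting from the weights on 177.5 g of glass as they appear in the question or the answer.
Per-material ignition loss:
  Feed A: 16.70 × 0.4396 = 7.341 g
  Source B: 26.55 × 0.01010 = 0.2682 g
  Material C: 134.8 × 0.04970 = 6.700 g
  Component D: 5.891 × 0.5685 = 3.349 g
  Raw E: 27.46 × 0.5931 = 16.29 g
Total LOI = 33.94 g
Glass = batch − LOI = 211.4 − 33.94 = 177.5 g

LOI loss = 33.94 g; glass = 177.5 g; yield = 83.94%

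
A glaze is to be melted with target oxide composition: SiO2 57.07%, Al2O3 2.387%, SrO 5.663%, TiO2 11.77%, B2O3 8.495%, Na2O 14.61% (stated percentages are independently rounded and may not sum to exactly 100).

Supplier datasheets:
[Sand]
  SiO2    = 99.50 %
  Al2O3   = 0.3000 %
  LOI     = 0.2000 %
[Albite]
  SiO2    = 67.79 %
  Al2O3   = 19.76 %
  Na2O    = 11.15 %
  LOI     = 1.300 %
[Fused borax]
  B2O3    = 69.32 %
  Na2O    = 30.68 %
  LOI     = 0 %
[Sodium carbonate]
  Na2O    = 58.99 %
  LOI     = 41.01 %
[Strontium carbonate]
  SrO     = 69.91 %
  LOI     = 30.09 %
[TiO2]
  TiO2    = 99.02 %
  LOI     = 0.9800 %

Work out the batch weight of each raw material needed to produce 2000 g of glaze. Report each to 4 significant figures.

Full precision is carried at each step. Intermediates are printed, rounded to 4 significant figures, in the printout. Exactly one rounding lands on every reported number; derived quantities (the totals, ignition loss, yield, six oxide percentages, glass mass) are computed in full precision from the batch weights at 2000 g of glass precisely as stated by the question or the answer.
Per-oxide target masses for 2000 g glaze:
  SiO2: 57.07% × 2000 = 1141 g
  Al2O3: 2.387% × 2000 = 47.74 g
  SrO: 5.663% × 2000 = 113.3 g
  TiO2: 11.77% × 2000 = 235.4 g
  B2O3: 8.495% × 2000 = 169.9 g
  Na2O: 14.61% × 2000 = 292.2 g
Per-oxide balance check per the reported batch figures, at the basis given (sums match the target masses once rounding is allowed for):
  SiO2: 992.8·0.9950 + 226.5·0.6779 = 1141 g (target 1141 g)
  Al2O3: 992.8·0.003000 + 226.5·0.1976 = 47.73 g (target 47.74 g)
  SrO: 162.0·0.6991 = 113.3 g (target 113.3 g)
  TiO2: 237.7·0.9902 = 235.4 g (target 235.4 g)
  B2O3: 245.1·0.6932 = 169.9 g (target 169.9 g)
  Na2O: 226.5·0.1115 + 245.1·0.3068 + 325.1·0.5899 = 292.2 g (target 292.2 g)
Auditing the glass mass value: the batch minus its LOI: 2000 g (summing oxide targets gives 2000 g; the stated basis being 2000 g — deltas are rounding alone).
Batch grand total — Σ batch = 2189 g; LOI loss = Σ batch·LOI = 189.3 g; glass ÷ batch gives a yield of 91.35%.

Batch per 2000 g glaze:
  Sand: 992.8 g
  Albite: 226.5 g
  Fused borax: 245.1 g
  Sodium carbonate: 325.1 g
  Strontium carbonate: 162.0 g
  TiO2: 237.7 g
Total batch = 2189 g; LOI loss = 189.3 g; yield = 91.35%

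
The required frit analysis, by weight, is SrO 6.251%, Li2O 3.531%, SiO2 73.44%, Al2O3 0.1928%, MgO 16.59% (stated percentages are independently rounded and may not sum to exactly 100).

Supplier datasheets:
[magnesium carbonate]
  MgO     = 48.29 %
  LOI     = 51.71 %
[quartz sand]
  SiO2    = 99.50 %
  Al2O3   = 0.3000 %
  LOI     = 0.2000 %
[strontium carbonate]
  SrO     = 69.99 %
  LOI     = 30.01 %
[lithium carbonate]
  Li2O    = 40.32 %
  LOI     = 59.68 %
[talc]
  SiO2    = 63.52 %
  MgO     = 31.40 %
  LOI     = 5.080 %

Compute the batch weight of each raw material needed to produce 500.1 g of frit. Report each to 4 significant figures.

Intermediates are printed rounded to 4 significant figures alongside each step; each numeric step holds full float precision in every operation. Every reported number is rounded just once; the derived quantities are rebuilt at full precision (net glass mass, five oxide percentages, ignition loss, the totals, the yield) using the weight values for 500.1 g of glass, as set out in problem or answer.
Target masses of each oxide per 500.1 g frit:
  SrO: 6.251% × 500.1 = 31.26 g
  Li2O: 3.531% × 500.1 = 17.66 g
  SiO2: 73.44% × 500.1 = 367.3 g
  Al2O3: 0.1928% × 500.1 = 0.9642 g
  MgO: 16.59% × 500.1 = 82.97 g
Checking each oxide sum from the weights as reported, against the basis in use (sums match the target masses given rounding of the digits):
  SrO: 44.67·0.6999 = 31.26 g (target 31.26 g)
  Li2O: 43.80·0.4032 = 17.66 g (target 17.66 g)
  SiO2: 321.4·0.9950 + 74.75·0.6352 = 367.3 g (target 367.3 g)
  Al2O3: 321.4·0.003000 = 0.9642 g (target 0.9642 g)
  MgO: 123.2·0.4829 + 74.75·0.3140 = 82.96 g (target 82.97 g)
Auditing the glass mass value: batch total minus LOI = 500.1 g (the targets, summed, come to 500.1 g; basis as stated: 500.1 g — rounding explains the deltas).
Whole-batch sum: Σ batch = 607.8 g; the LOI term Σ batch·LOI equals 107.7 g; yield, glass over the total, = 82.28%.

Batch per 500.1 g frit:
  magnesium carbonate: 123.2 g
  quartz sand: 321.4 g
  strontium carbonate: 44.67 g
  lithium carbonate: 43.80 g
  talc: 74.75 g
Total batch = 607.8 g; LOI loss = 107.7 g; yield = 82.28%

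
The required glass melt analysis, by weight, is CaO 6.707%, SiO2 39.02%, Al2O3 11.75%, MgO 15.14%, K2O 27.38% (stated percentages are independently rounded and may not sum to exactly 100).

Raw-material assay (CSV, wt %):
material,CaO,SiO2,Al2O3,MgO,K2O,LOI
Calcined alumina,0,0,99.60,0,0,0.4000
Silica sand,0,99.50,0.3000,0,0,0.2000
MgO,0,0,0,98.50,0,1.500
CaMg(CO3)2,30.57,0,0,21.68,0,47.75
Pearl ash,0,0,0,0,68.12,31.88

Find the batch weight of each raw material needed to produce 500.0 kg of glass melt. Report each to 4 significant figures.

Batch per 500.0 kg glass melt:
  Calcined alumina: 58.40 kg
  Silica sand: 196.1 kg
  MgO: 52.71 kg
  CaMg(CO3)2: 109.7 kg
  Pearl ash: 201.0 kg
Total batch = 617.9 kg; LOI loss = 117.9 kg; yield = 80.92%

Mid-chain values appear, rounded to 4 significant figures, within the worked lines — the working math maintains full precision end to end — every reported value receives exactly one rounding — the derived quantities (the yield, net glass mass, LOI, five oxide percentages, totals) are carried from the weighed amounts for 500.0 kg of glass at full float precision, exactly as printed in problem or answer.
Per-oxide target masses for 500.0 kg glass melt:
  CaO: 6.707% × 500.0 = 33.53 kg
  SiO2: 39.02% × 500.0 = 195.1 kg
  Al2O3: 11.75% × 500.0 = 58.75 kg
  MgO: 15.14% × 500.0 = 75.70 kg
  K2O: 27.38% × 500.0 = 136.9 kg
Oxide-by-oxide audit applying the batch weights above, under the basis named above (sums match the target masses once rounding is allowed for):
  CaO: 109.7·0.3057 = 33.54 kg (target 33.53 kg)
  SiO2: 196.1·0.9950 = 195.1 kg (target 195.1 kg)
  Al2O3: 58.40·0.9960 + 196.1·0.003000 = 58.75 kg (target 58.75 kg)
  MgO: 52.71·0.9850 + 109.7·0.2168 = 75.70 kg (target 75.70 kg)
  K2O: 201.0·0.6812 = 136.9 kg (target 136.9 kg)
Glass-mass closure: batch Σ − ignition loss = 500.0 kg (the Σ of target masses is 500.0 kg; against the stated basis, 500.0 kg — differing by rounding only).
Whole-batch sum: Σ batch = 617.9 kg; Σ batch·LOI gives LOI loss = 117.9 kg; the yield ratio, glass ÷ batch: 80.92%.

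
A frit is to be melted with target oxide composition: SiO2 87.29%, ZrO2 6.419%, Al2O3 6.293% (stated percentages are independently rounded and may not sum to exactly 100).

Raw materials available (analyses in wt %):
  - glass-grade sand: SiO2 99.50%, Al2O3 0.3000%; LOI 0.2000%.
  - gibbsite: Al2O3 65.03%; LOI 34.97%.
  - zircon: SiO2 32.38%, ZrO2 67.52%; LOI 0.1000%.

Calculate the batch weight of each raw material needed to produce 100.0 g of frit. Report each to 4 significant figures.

Batch per 100.0 g frit:
  glass-grade sand: 84.63 g
  gibbsite: 9.287 g
  zircon: 9.507 g
Total batch = 103.4 g; LOI loss = 3.426 g; yield = 96.69%

In-progress results are shown, with 4-significant-digit rounding, as written; every computation keeps exact precision from first step to last. Each reported figure is rounded only once; derived quantities, which include yield, net glass mass, ignition loss, totals, the three compositions, are carried at full float precision, exactly as shown in the question or the answer, from the batch weights at 100.0 g of glass.
Oxide mass targets, per 100.0 g frit:
  SiO2: 87.29% × 100.0 = 87.29 g
  ZrO2: 6.419% × 100.0 = 6.419 g
  Al2O3: 6.293% × 100.0 = 6.293 g
Oxide-by-oxide audit working from each reported weight, per the basis as stated (oxide sums agree with the targets once rounding is allowed for):
  SiO2: 84.63·0.9950 + 9.507·0.3238 = 87.29 g (target 87.29 g)
  ZrO2: 9.507·0.6752 = 6.419 g (target 6.419 g)
  Al2O3: 84.63·0.003000 + 9.287·0.6503 = 6.293 g (target 6.293 g)
Glass-mass bookkeeping: total charge less LOI = 100.0 g (per-oxide target masses sum to 100.0 g; stated basis 100.0 g — rounding explains the deltas).
Batch total: Σ batch = 103.4 g; LOI loss = Σ batch·LOI = 3.426 g; yield = glass ÷ total batch = 96.69%.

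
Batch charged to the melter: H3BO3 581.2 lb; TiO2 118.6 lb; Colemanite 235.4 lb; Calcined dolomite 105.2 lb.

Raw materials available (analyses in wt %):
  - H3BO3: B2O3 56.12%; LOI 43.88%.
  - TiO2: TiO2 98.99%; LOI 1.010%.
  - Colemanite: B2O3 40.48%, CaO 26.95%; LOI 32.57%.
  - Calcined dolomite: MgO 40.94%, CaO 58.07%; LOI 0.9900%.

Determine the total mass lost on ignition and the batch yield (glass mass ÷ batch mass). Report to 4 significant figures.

LOI loss = 333.9 lb; glass = 706.5 lb; yield = 67.90%

Each numeric step holds exact precision through every step; values along the way are printed with 4-significant-digit rounding across the worked steps — every reported figure undergoes a single rounding; the derived quantities, which include ignition loss, glass mass, four oxide percentages, the totals, the yield, are re-derived at exact precision, exactly as shown in problem or answer, starting from the weights per 706.5 lb of glass.
Per-material ignition loss:
  H3BO3: 581.2 × 0.4388 = 255.0 lb
  TiO2: 118.6 × 0.01010 = 1.198 lb
  Colemanite: 235.4 × 0.3257 = 76.67 lb
  Calcined dolomite: 105.2 × 0.009900 = 1.041 lb
Total LOI = 333.9 lb
Glass = batch − LOI = 1040 − 333.9 = 706.5 lb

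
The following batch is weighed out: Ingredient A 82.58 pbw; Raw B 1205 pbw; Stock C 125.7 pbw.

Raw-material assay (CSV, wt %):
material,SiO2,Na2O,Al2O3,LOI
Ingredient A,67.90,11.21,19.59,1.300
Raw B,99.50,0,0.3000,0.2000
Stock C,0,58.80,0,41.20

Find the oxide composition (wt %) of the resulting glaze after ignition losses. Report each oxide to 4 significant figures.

The intermediate values are shown with 4-significant-digit rounding within the worked lines. Each numeric step carries exact precision throughout — exactly one rounding lands on every reported figure; derived quantities (LOI, net glass mass, the totals, the three compositions, the yield) are computed in exact precision from the batch weights on 1358 pbw of glass, as written in problem or answer.
Per-oxide mass from batch:
  SiO2: 82.58·0.6790 + 1205·0.9950 = 1255 pbw
  Na2O: 82.58·0.1121 + 125.7·0.5880 = 83.17 pbw
  Al2O3: 82.58·0.1959 + 1205·0.003000 = 19.79 pbw
LOI: 82.58·0.01300 + 1205·0.002000 + 125.7·0.4120 = 55.27 pbw
Net of LOI, the glass mass = 1413 − 55.27 = 1358 pbw (equal to the oxide-mass sum)
wt % = oxide mass / glass mass × 100

Glass mass = 1358 pbw (batch 1413 − LOI 55.27).
Composition: SiO2 92.42%, Na2O 6.124%, Al2O3 1.457%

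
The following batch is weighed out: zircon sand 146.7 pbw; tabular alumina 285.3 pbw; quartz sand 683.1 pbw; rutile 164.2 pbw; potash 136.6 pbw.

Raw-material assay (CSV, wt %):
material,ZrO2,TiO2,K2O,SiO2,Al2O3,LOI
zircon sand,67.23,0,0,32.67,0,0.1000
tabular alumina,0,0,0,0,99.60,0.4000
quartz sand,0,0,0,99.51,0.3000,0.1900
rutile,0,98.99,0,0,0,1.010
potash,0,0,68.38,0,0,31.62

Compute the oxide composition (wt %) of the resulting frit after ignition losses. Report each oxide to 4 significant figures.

Each numeric step runs at exact precision through every step; mid-chain values are printed with 4-significant-digit rounding across the worked steps; each reported figure is rounded once only; all derived quantities (the five compositions, net glass mass, the totals, LOI, the yield) are rebuilt from the batch weights at 1368 pbw of glass at full precision, exactly as shown in the problem or the answer.
Oxide masses out of the charge:
  ZrO2: 146.7·0.6723 = 98.63 pbw
  TiO2: 164.2·0.9899 = 162.5 pbw
  K2O: 136.6·0.6838 = 93.41 pbw
  SiO2: 146.7·0.3267 + 683.1·0.9951 = 727.7 pbw
  Al2O3: 285.3·0.9960 + 683.1·0.003000 = 286.2 pbw
LOI: 146.7·0.001000 + 285.3·0.004000 + 683.1·0.001900 + 164.2·0.01010 + 136.6·0.3162 = 47.44 pbw
Glass = total batch minus LOI = 1416 − 47.44 = 1368 pbw (equal to the oxide-mass sum)
wt % = 100 × oxide mass / glass mass

Glass mass = 1368 pbw (batch 1416 − LOI 47.44).
Composition: ZrO2 7.207%, TiO2 11.88%, K2O 6.826%, SiO2 53.17%, Al2O3 20.91%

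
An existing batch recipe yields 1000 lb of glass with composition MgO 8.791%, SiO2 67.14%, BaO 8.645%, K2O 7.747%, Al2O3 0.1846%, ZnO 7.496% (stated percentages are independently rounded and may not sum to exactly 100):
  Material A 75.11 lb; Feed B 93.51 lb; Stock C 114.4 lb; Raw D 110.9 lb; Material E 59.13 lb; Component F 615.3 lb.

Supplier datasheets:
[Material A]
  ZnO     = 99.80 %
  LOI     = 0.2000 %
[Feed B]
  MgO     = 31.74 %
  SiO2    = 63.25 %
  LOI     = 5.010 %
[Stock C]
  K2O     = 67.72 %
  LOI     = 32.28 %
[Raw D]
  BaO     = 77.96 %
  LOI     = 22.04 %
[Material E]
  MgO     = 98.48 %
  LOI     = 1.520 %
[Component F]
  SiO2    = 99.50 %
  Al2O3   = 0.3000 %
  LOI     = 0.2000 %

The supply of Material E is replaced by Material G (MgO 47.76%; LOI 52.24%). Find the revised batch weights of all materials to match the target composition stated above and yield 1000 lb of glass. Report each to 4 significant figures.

Revised batch per 1000 lb glass:
  Material A: 75.11 lb
  Feed B: 93.51 lb
  Stock C: 114.4 lb
  Raw D: 110.9 lb
  Material G: 121.9 lb
  Component F: 615.3 lb
Total batch = 1131 lb; LOI loss = 131.1 lb

In-progress results are displayed rounded to 4 significant digits as written — the working math keeps full precision through every step. Every reported number includes exactly one rounding. All derived quantities, which include the six compositions, totals, yield, glass mass, LOI, are rebuilt at full precision, as given in question or answer, from the batch weights on 1000 lb of glass.
Oxide mass targets, per 1000 lb glass:
  MgO: 8.791% × 1000 = 87.91 lb
  SiO2: 67.14% × 1000 = 671.4 lb
  BaO: 8.645% × 1000 = 86.45 lb
  K2O: 7.747% × 1000 = 77.47 lb
  Al2O3: 0.1846% × 1000 = 1.846 lb
  ZnO: 7.496% × 1000 = 74.96 lb
Balance tally, oxide-wise, applying the batch weights above, on the stated basis (target by target, the sums agree modulo rounding of the values):
  MgO: 93.51·0.3174 + 121.9·0.4776 = 87.90 lb (target 87.91 lb)
  SiO2: 93.51·0.6325 + 615.3·0.9950 = 671.4 lb (target 671.4 lb)
  BaO: 110.9·0.7796 = 86.46 lb (target 86.45 lb)
  K2O: 114.4·0.6772 = 77.47 lb (target 77.47 lb)
  Al2O3: 615.3·0.003000 = 1.846 lb (target 1.846 lb)
  ZnO: 75.11·0.9980 = 74.96 lb (target 74.96 lb)
Glass-mass bookkeeping: whole batch net of LOI = 1000 lb (oxide target masses add up to 1000 lb; against the stated basis, 1000 lb — differing by rounding only).
Whole-batch sum: Σ batch = 1131 lb; LOI removed, Σ of batch·LOI: 131.1 lb; as yield: glass ÷ batch → 88.41%.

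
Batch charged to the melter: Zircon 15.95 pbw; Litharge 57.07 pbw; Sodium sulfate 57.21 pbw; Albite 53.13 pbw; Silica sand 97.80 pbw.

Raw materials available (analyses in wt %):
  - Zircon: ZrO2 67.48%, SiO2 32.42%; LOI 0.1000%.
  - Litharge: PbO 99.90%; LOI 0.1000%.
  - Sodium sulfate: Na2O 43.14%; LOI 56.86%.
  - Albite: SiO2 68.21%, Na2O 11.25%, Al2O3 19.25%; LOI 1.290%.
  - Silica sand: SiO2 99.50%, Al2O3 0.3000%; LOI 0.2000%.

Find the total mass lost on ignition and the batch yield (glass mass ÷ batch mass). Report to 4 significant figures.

Every computation carries full precision at each step — values along the way are displayed rounded to four significant digits across the worked steps. Exactly one rounding is applied to each reported result; all derived quantities (the yield, five oxide percentages, the totals, net glass mass, ignition loss) are carried starting from the weights on 247.7 pbw of glass at full precision, exactly as shown in either problem or answer.
Per-material ignition loss:
  Zircon: 15.95 × 0.001000 = 0.01595 pbw
  Litharge: 57.07 × 0.001000 = 0.05707 pbw
  Sodium sulfate: 57.21 × 0.5686 = 32.53 pbw
  Albite: 53.13 × 0.01290 = 0.6854 pbw
  Silica sand: 97.80 × 0.002000 = 0.1956 pbw
Total LOI = 33.48 pbw
Glass = batch − LOI = 281.2 − 33.48 = 247.7 pbw

LOI loss = 33.48 pbw; glass = 247.7 pbw; yield = 88.09%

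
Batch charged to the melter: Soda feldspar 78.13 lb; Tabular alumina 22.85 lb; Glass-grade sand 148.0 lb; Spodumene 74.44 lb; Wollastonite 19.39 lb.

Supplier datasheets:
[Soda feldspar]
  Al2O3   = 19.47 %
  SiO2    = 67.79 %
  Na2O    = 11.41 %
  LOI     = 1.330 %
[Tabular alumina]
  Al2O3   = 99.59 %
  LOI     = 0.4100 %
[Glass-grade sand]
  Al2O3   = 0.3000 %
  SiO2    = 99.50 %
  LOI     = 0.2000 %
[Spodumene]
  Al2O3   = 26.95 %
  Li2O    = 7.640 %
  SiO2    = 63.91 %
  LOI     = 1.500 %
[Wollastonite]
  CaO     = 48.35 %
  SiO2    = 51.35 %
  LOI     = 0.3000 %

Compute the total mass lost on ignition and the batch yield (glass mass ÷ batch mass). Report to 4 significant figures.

LOI loss = 2.604 lb; glass = 340.2 lb; yield = 99.24%

Rounding to four significant digits governs each working value as printed — the working math keeps exact precision from start to finish; a single rounding produces each reported result. Derived quantities (five oxide percentages, net glass mass, LOI, yield, the totals) are recomputed at full float precision from the weighed amounts at 340.2 lb of glass as written in the problem or the answer.
Ignition loss by material:
  Soda feldspar: 78.13 × 0.01330 = 1.039 lb
  Tabular alumina: 22.85 × 0.004100 = 0.09369 lb
  Glass-grade sand: 148.0 × 0.002000 = 0.2960 lb
  Spodumene: 74.44 × 0.01500 = 1.117 lb
  Wollastonite: 19.39 × 0.003000 = 0.05817 lb
Total LOI = 2.604 lb
Glass = batch − LOI = 342.8 − 2.604 = 340.2 lb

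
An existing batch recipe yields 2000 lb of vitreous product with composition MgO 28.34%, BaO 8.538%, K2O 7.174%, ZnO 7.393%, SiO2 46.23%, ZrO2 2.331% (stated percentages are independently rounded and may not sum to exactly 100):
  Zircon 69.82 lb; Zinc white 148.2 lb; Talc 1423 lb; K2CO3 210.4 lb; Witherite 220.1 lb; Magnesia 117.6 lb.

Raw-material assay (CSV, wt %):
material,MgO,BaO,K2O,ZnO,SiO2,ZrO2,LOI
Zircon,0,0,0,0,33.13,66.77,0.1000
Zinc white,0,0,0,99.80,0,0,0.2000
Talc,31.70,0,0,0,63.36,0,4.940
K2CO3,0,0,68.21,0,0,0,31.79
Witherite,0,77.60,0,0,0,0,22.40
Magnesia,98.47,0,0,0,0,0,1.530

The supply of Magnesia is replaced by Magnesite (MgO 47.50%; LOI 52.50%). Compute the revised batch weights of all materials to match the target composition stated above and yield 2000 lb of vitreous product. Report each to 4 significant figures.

Working values appear, rounded to 4 significant figures, across the worked steps; all internal work runs at full precision throughout; each reported number receives exactly one rounding. Derived quantities are recomputed at exact precision (ignition loss, net glass mass, yield, the totals, six oxide percentages) from the batch weights at 2000 lb of glass as written in problem or answer.
Target masses of each oxide per 2000 lb vitreous product:
  MgO: 28.34% × 2000 = 566.8 lb
  BaO: 8.538% × 2000 = 170.8 lb
  K2O: 7.174% × 2000 = 143.5 lb
  ZnO: 7.393% × 2000 = 147.9 lb
  SiO2: 46.23% × 2000 = 924.6 lb
  ZrO2: 2.331% × 2000 = 46.62 lb
Per-oxide balance check with the batch weights as given, against the basis in use (sums match the target masses exact up to rounding of places):
  MgO: 1423·0.3170 + 243.8·0.4750 = 566.9 lb (target 566.8 lb)
  BaO: 220.1·0.7760 = 170.8 lb (target 170.8 lb)
  K2O: 210.4·0.6821 = 143.5 lb (target 143.5 lb)
  ZnO: 148.2·0.9980 = 147.9 lb (target 147.9 lb)
  SiO2: 69.82·0.3313 + 1423·0.6336 = 924.7 lb (target 924.6 lb)
  ZrO2: 69.82·0.6677 = 46.62 lb (target 46.62 lb)
Glass-mass bookkeeping: total batch − LOI = 2000 lb (summing oxide targets gives 2000 lb; stated basis 2000 lb — rounding explains the deltas).
Whole-batch sum: Σ batch = 2315 lb; LOI loss = Σ batch·LOI = 314.8 lb; as yield: glass ÷ batch → 86.40%.

Revised batch per 2000 lb vitreous product:
  Zircon: 69.82 lb
  Zinc white: 148.2 lb
  Talc: 1423 lb
  K2CO3: 210.4 lb
  Witherite: 220.1 lb
  Magnesite: 243.8 lb
Total batch = 2315 lb; LOI loss = 314.8 lb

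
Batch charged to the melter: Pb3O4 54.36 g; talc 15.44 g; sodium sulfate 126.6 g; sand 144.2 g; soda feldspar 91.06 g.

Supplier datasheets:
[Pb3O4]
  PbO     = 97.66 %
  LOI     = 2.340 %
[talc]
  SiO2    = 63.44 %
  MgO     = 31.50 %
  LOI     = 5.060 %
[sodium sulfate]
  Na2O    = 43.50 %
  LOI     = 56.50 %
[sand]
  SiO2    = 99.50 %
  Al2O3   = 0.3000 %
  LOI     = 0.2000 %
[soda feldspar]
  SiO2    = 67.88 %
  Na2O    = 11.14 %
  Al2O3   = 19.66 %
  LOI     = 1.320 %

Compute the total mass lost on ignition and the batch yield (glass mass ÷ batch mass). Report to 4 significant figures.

The intermediate values are printed rounded to 4 significant figures across the worked steps — exact precision is carried end to end. Exactly one rounding is applied to each reported figure. The derived quantities (five oxide percentages, glass mass, the yield, LOI, totals) are re-derived in full float precision using the weight values at 356.6 g of glass, as quoted within the question or the answer.
Each material's LOI contribution:
  Pb3O4: 54.36 × 0.02340 = 1.272 g
  talc: 15.44 × 0.05060 = 0.7813 g
  sodium sulfate: 126.6 × 0.5650 = 71.53 g
  sand: 144.2 × 0.002000 = 0.2884 g
  soda feldspar: 91.06 × 0.01320 = 1.202 g
Total LOI = 75.07 g
Glass = batch − LOI = 431.7 − 75.07 = 356.6 g

LOI loss = 75.07 g; glass = 356.6 g; yield = 82.61%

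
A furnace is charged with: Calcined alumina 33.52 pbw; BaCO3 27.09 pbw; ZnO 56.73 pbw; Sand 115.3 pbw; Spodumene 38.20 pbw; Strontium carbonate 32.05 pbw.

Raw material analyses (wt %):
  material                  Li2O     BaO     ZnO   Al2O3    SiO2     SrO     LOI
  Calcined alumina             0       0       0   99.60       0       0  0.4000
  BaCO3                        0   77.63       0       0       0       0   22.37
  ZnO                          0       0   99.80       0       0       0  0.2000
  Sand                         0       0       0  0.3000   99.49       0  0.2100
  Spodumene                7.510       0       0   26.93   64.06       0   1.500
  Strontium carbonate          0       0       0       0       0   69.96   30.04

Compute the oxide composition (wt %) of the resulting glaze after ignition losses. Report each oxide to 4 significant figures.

Intermediates are displayed rounded to four significant digits within the worked lines — each numeric step holds full float precision end to end. Every reported value undergoes a single rounding — the derived quantities (ignition loss, six oxide percentages, totals, glass mass, yield) are carried starting from the weights on 286.1 pbw of glass in full float precision, as given in problem or answer.
Oxide masses out of the charge:
  Li2O: 38.20·0.07510 = 2.869 pbw
  BaO: 27.09·0.7763 = 21.03 pbw
  ZnO: 56.73·0.9980 = 56.62 pbw
  Al2O3: 33.52·0.9960 + 115.3·0.003000 + 38.20·0.2693 = 44.02 pbw
  SiO2: 115.3·0.9949 + 38.20·0.6406 = 139.2 pbw
  SrO: 32.05·0.6996 = 22.42 pbw
LOI: 33.52·0.004000 + 27.09·0.2237 + 56.73·0.002000 + 115.3·0.002100 + 38.20·0.01500 + 32.05·0.3004 = 16.75 pbw
Glass = total batch minus LOI = 302.9 − 16.75 = 286.1 pbw (= the summed oxide contributions)
wt %: oxide over glass, times 100

Glass mass = 286.1 pbw (batch 302.9 − LOI 16.75).
Composition: Li2O 1.003%, BaO 7.350%, ZnO 19.79%, Al2O3 15.38%, SiO2 48.64%, SrO 7.836%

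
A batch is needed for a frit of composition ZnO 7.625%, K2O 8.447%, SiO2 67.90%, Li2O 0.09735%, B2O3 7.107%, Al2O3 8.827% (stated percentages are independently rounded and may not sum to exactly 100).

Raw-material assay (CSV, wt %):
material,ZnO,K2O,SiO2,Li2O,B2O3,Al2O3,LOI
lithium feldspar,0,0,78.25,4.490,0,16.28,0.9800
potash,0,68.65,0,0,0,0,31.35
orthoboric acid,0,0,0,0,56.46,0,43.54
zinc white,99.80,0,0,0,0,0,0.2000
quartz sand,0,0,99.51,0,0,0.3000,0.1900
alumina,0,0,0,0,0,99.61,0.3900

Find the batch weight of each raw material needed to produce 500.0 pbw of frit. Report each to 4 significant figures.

Batch per 500.0 pbw frit:
  lithium feldspar: 10.84 pbw
  potash: 61.52 pbw
  orthoboric acid: 62.94 pbw
  zinc white: 38.20 pbw
  quartz sand: 332.6 pbw
  alumina: 41.53 pbw
Total batch = 547.6 pbw; LOI loss = 47.67 pbw; yield = 91.30%

All arithmetic maintains full float precision end to end — values along the way are printed rounded off to 4 significant digits when written out — every reported result is rounded just once. Derived quantities are computed from the batch weights per 500.0 pbw of glass in full float precision (totals, ignition loss, six oxide percentages, yield, net glass mass), as set out in the problem or the answer.
Target masses of each oxide per 500.0 pbw frit:
  ZnO: 7.625% × 500.0 = 38.12 pbw
  K2O: 8.447% × 500.0 = 42.24 pbw
  SiO2: 67.90% × 500.0 = 339.5 pbw
  Li2O: 0.09735% × 500.0 = 0.4868 pbw
  B2O3: 7.107% × 500.0 = 35.53 pbw
  Al2O3: 8.827% × 500.0 = 44.14 pbw
Per-oxide balance check applying the batch weights above, for the quoted basis mass (sums match the target masses inside rounding margins):
  ZnO: 38.20·0.9980 = 38.12 pbw (target 38.12 pbw)
  K2O: 61.52·0.6865 = 42.23 pbw (target 42.24 pbw)
  SiO2: 10.84·0.7825 + 332.6·0.9951 = 339.5 pbw (target 339.5 pbw)
  Li2O: 10.84·0.04490 = 0.4867 pbw (target 0.4868 pbw)
  B2O3: 62.94·0.5646 = 35.54 pbw (target 35.53 pbw)
  Al2O3: 10.84·0.1628 + 332.6·0.003000 + 41.53·0.9961 = 44.13 pbw (target 44.14 pbw)
Glass mass check: whole batch net of LOI = 500.0 pbw (the Σ of target masses is 500.0 pbw; basis as stated: 500.0 pbw — deltas are rounding alone).
Batch grand total — Σ batch = 547.6 pbw; loss to ignition Σ batch·LOI = 47.67 pbw; glass ÷ batch gives a yield of 91.30%.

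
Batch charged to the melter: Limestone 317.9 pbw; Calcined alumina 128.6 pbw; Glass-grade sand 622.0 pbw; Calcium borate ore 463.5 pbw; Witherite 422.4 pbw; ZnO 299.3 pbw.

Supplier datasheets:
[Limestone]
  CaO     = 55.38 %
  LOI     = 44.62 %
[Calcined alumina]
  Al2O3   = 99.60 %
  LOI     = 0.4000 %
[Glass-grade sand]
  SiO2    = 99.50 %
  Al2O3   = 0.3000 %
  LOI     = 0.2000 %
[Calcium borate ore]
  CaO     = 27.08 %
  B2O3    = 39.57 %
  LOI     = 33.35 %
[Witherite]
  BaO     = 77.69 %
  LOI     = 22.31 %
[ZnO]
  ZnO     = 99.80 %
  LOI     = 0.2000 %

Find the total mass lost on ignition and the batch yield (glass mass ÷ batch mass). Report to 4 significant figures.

All arithmetic runs at exact precision all the way through. Intermediates are shown (rounded to four significant digits) on the page; each reported number takes just one rounding. Derived quantities are carried from the weighed amounts per 1861 pbw of glass at full float precision (the totals, net glass mass, LOI, the six compositions, the yield) as they appear in the problem or answer text.
Material-by-material LOI:
  Limestone: 317.9 × 0.4462 = 141.8 pbw
  Calcined alumina: 128.6 × 0.004000 = 0.5144 pbw
  Glass-grade sand: 622.0 × 0.002000 = 1.244 pbw
  Calcium borate ore: 463.5 × 0.3335 = 154.6 pbw
  Witherite: 422.4 × 0.2231 = 94.24 pbw
  ZnO: 299.3 × 0.002000 = 0.5986 pbw
Total LOI = 393.0 pbw
Glass = batch − LOI = 2254 − 393.0 = 1861 pbw

LOI loss = 393.0 pbw; glass = 1861 pbw; yield = 82.56%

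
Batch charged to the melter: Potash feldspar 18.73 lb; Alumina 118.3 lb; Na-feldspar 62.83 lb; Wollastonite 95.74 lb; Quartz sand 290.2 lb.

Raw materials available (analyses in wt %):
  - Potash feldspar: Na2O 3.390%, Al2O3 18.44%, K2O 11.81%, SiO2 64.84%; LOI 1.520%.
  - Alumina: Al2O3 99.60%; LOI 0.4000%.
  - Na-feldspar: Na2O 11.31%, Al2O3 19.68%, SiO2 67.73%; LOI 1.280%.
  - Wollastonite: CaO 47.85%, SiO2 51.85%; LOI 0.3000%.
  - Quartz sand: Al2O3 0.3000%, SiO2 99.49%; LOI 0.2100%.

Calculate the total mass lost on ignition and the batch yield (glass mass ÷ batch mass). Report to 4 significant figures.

LOI loss = 2.459 lb; glass = 583.3 lb; yield = 99.58%

All arithmetic keeps full precision throughout. Working values are shown, with 4-significant-digit rounding, in the printout; each reported result includes exactly one rounding. Derived quantities, which include yield, five oxide percentages, totals, glass mass, LOI, are computed at exact precision, as set out in the question or the answer, from the batch weights per 583.3 lb of glass.
Each material's LOI contribution:
  Potash feldspar: 18.73 × 0.01520 = 0.2847 lb
  Alumina: 118.3 × 0.004000 = 0.4732 lb
  Na-feldspar: 62.83 × 0.01280 = 0.8042 lb
  Wollastonite: 95.74 × 0.003000 = 0.2872 lb
  Quartz sand: 290.2 × 0.002100 = 0.6094 lb
Total LOI = 2.459 lb
Glass = batch − LOI = 585.8 − 2.459 = 583.3 lb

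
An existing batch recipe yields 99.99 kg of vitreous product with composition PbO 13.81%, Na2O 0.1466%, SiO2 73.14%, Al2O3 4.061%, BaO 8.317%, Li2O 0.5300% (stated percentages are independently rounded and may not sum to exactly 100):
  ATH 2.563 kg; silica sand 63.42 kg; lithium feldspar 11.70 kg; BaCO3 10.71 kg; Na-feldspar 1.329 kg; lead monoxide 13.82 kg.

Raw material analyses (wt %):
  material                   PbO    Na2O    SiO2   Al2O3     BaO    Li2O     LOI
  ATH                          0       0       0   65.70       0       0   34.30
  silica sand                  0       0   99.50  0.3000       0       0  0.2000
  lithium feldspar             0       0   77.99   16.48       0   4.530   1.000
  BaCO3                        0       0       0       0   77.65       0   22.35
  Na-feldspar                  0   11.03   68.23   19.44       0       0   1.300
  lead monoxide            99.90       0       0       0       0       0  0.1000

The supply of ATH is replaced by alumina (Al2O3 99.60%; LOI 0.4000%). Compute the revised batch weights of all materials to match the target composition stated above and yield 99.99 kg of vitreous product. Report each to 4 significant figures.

Rounding to four significant digits extends to every intermediate as displayed — all internal work holds full precision end to end — every reported result is rounded exactly once; the derived quantities, which include glass mass, the totals, the six compositions, ignition loss, yield, are carried in exact precision, as set out in the question or the answer, from the batch weights for 99.99 kg of glass.
The oxide mass targets at 99.99 kg vitreous product:
  PbO: 13.81% × 99.99 = 13.81 kg
  Na2O: 0.1466% × 99.99 = 0.1466 kg
  SiO2: 73.14% × 99.99 = 73.13 kg
  Al2O3: 4.061% × 99.99 = 4.061 kg
  BaO: 8.317% × 99.99 = 8.316 kg
  Li2O: 0.5300% × 99.99 = 0.5299 kg
Verifying the oxide balance applying the batch weights above, on the stated basis (delivered sums recover each target up to rounding of the answer):
  PbO: 13.82·0.9990 = 13.81 kg (target 13.81 kg)
  Na2O: 1.329·0.1103 = 0.1466 kg (target 0.1466 kg)
  SiO2: 63.42·0.9950 + 11.70·0.7799 + 1.329·0.6823 = 73.13 kg (target 73.13 kg)
  Al2O3: 1.691·0.9960 + 63.42·0.003000 + 11.70·0.1648 + 1.329·0.1944 = 4.061 kg (target 4.061 kg)
  BaO: 10.71·0.7765 = 8.316 kg (target 8.316 kg)
  Li2O: 11.70·0.04530 = 0.5300 kg (target 0.5299 kg)
Glass mass check: whole batch net of LOI = 99.99 kg (the Σ of target masses is 99.99 kg; basis as stated: 99.99 kg — gaps are rounding artifacts).
Batch grand total — Σ batch = 102.7 kg; LOI removed, Σ of batch·LOI: 2.675 kg; yield = glass ÷ total batch = 97.39%.

Revised batch per 99.99 kg vitreous product:
  alumina: 1.691 kg
  silica sand: 63.42 kg
  lithium feldspar: 11.70 kg
  BaCO3: 10.71 kg
  Na-feldspar: 1.329 kg
  lead monoxide: 13.82 kg
Total batch = 102.7 kg; LOI loss = 2.675 kg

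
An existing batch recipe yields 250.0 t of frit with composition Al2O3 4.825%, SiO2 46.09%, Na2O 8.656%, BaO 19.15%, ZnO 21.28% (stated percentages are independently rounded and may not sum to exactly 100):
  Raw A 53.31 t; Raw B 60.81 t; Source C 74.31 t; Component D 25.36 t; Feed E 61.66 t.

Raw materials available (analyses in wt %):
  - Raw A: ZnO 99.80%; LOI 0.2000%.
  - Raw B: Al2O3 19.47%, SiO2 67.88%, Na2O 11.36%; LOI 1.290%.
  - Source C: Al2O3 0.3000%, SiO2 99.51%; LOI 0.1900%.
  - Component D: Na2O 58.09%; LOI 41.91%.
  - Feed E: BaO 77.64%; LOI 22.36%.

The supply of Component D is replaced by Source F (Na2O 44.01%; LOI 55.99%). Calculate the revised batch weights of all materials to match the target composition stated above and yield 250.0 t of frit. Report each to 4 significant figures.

Revised batch per 250.0 t frit:
  Raw A: 53.31 t
  Raw B: 60.81 t
  Source C: 74.31 t
  Source F: 33.47 t
  Feed E: 61.66 t
Total batch = 283.6 t; LOI loss = 33.56 t

Every computation runs at full precision from first step to last — in-progress results are displayed rounded to four significant digits as written — every reported result is rounded once only — derived quantities, including yield, totals, net glass mass, ignition loss, five oxide percentages, are re-derived starting from the weights at 250.0 t of glass at exact precision, exactly as printed in question or answer.
The oxide mass targets at 250.0 t frit:
  Al2O3: 4.825% × 250.0 = 12.06 t
  SiO2: 46.09% × 250.0 = 115.2 t
  Na2O: 8.656% × 250.0 = 21.64 t
  BaO: 19.15% × 250.0 = 47.88 t
  ZnO: 21.28% × 250.0 = 53.20 t
Sums-versus-targets review given the weights on record, per the basis as stated (oxide sums agree with the targets given rounding of the digits):
  Al2O3: 60.81·0.1947 + 74.31·0.003000 = 12.06 t (target 12.06 t)
  SiO2: 60.81·0.6788 + 74.31·0.9951 = 115.2 t (target 115.2 t)
  Na2O: 60.81·0.1136 + 33.47·0.4401 = 21.64 t (target 21.64 t)
  BaO: 61.66·0.7764 = 47.87 t (target 47.88 t)
  ZnO: 53.31·0.9980 = 53.20 t (target 53.20 t)
Glass mass check: whole batch net of LOI = 250.0 t (targets for the oxides total 250.0 t; with the basis standing at 250.0 t — a pure rounding effect).
Adding the batch up: Σ batch = 283.6 t; loss to ignition Σ batch·LOI = 33.56 t; yield, glass over the total, = 88.17%.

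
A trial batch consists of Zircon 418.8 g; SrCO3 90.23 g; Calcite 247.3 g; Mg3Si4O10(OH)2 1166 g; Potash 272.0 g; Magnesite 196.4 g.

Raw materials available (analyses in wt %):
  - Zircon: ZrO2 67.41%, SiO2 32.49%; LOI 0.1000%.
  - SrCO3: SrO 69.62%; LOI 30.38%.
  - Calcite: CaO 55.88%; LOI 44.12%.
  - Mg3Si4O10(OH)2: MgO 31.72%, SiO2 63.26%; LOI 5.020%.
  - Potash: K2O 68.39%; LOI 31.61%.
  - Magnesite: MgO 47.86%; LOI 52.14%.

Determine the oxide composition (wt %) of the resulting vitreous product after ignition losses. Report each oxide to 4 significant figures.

Glass mass = 2007 g (batch 2391 − LOI 383.9).
Composition: MgO 23.11%, ZrO2 14.07%, SiO2 43.53%, CaO 6.886%, SrO 3.130%, K2O 9.269%

In-progress results appear, rounded to 4 significant digits, across the worked steps — all internal work runs at full float precision through the solve. Every reported number sees exactly one rounding. Derived quantities (the yield, the six compositions, LOI, the totals, net glass mass) are recomputed using the weight values on 2007 g of glass at full precision, as given in the problem or the answer.
Mass of each oxide from the mix:
  MgO: 1166·0.3172 + 196.4·0.4786 = 463.9 g
  ZrO2: 418.8·0.6741 = 282.3 g
  SiO2: 418.8·0.3249 + 1166·0.6326 = 873.7 g
  CaO: 247.3·0.5588 = 138.2 g
  SrO: 90.23·0.6962 = 62.82 g
  K2O: 272.0·0.6839 = 186.0 g
LOI: 418.8·0.001000 + 90.23·0.3038 + 247.3·0.4412 + 1166·0.05020 + 272.0·0.3161 + 196.4·0.5214 = 383.9 g
Glass mass = batch − LOI = 2391 − 383.9 = 2007 g (equal to the oxide-mass sum)
each oxide over glass, ×100, is wt %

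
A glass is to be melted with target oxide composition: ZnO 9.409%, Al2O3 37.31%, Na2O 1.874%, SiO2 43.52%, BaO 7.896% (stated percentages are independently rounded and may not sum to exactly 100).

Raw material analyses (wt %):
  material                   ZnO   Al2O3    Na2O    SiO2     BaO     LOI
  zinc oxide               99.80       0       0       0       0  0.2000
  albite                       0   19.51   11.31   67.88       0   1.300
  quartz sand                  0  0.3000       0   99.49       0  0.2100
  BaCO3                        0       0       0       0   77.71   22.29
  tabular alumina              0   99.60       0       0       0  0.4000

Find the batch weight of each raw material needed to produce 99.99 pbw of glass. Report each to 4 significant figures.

Full precision is maintained end to end — in-progress results are printed rounded to 4 significant figures in the printout. Exactly one rounding goes into each reported number — the derived quantities (the yield, the five compositions, glass mass, ignition loss, the totals) are re-derived using the weight values for 99.99 pbw of glass in full float precision precisely as stated by either problem or answer.
Oxide-by-oxide targets in 99.99 pbw glass:
  ZnO: 9.409% × 99.99 = 9.408 pbw
  Al2O3: 37.31% × 99.99 = 37.31 pbw
  Na2O: 1.874% × 99.99 = 1.874 pbw
  SiO2: 43.52% × 99.99 = 43.52 pbw
  BaO: 7.896% × 99.99 = 7.895 pbw
Checking each oxide sum working from each reported weight, relative to the basis at hand (delivered sums recover each target net of answer rounding effects):
  ZnO: 9.427·0.9980 = 9.408 pbw (target 9.408 pbw)
  Al2O3: 16.57·0.1951 + 32.43·0.003000 + 34.11·0.9960 = 37.30 pbw (target 37.31 pbw)
  Na2O: 16.57·0.1131 = 1.874 pbw (target 1.874 pbw)
  SiO2: 16.57·0.6788 + 32.43·0.9949 = 43.51 pbw (target 43.52 pbw)
  BaO: 10.16·0.7771 = 7.895 pbw (target 7.895 pbw)
Consistency of the glass mass: Σ batch − LOI loss = 99.99 pbw (the Σ of target masses is 100.0 pbw; against the stated basis, 99.99 pbw — differing by rounding only).
Whole-batch sum: Σ batch = 102.7 pbw; loss to ignition Σ batch·LOI = 2.703 pbw; glass ÷ batch gives a yield of 97.37%.

Batch per 99.99 pbw glass:
  zinc oxide: 9.427 pbw
  albite: 16.57 pbw
  quartz sand: 32.43 pbw
  BaCO3: 10.16 pbw
  tabular alumina: 34.11 pbw
Total batch = 102.7 pbw; LOI loss = 2.703 pbw; yield = 97.37%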